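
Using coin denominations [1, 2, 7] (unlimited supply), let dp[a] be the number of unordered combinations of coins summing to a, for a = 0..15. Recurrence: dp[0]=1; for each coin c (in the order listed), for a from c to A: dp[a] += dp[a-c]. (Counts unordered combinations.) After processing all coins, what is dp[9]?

7

after  coin     0     1     2     3     4     5     6     7     8     9    10    11    12    13    14    15
          1     1     1     1     1     1     1     1     1     1     1     1     1     1     1     1     1
          2     1     1     2     2     3     3     4     4     5     5     6     6     7     7     8     8
          7     1     1     2     2     3     3     4     5     6     7     8     9    10    11    13    14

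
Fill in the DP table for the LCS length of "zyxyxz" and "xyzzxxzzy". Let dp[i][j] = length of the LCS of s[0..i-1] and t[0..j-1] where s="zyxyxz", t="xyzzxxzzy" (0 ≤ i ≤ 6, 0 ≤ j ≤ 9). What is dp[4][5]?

2

   ''  x  y  z  z  x  x  z  z  y
''  0  0  0  0  0  0  0  0  0  0
 z  0  0  0  1  1  1  1  1  1  1
 y  0  0  1  1  1  1  1  1  1  2
 x  0  1  1  1  1  2  2  2  2  2
 y  0  1  2  2  2  2  2  2  2  3
 x  0  1  2  2  2  3  3  3  3  3
 z  0  1  2  3  3  3  3  4  4  4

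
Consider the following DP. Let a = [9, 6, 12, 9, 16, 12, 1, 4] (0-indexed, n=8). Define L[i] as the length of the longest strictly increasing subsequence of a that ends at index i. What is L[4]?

3

   i    0    1    2    3    4    5    6    7
a[i]    9    6   12    9   16   12    1    4
L[i]    1    1    2    2    3    3    1    2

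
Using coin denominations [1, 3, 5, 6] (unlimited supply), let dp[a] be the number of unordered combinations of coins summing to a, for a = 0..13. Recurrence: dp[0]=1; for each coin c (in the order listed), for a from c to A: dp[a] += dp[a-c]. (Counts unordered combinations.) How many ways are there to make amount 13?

15

after  coin     0     1     2     3     4     5     6     7     8     9    10    11    12    13
          1     1     1     1     1     1     1     1     1     1     1     1     1     1     1
          3     1     1     1     2     2     2     3     3     3     4     4     4     5     5
          5     1     1     1     2     2     3     4     4     5     6     7     8     9    10
          6     1     1     1     2     2     3     5     5     6     8     9    11    14    15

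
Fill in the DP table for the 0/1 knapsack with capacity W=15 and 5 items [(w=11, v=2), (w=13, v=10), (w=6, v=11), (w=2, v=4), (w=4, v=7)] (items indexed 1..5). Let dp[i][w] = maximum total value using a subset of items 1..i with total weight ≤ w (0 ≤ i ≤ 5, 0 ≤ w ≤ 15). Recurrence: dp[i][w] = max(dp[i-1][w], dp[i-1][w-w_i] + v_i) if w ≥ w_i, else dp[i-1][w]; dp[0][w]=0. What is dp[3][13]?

11

i\w   0   1   2   3   4   5   6   7   8   9  10  11  12  13  14  15
  0   0   0   0   0   0   0   0   0   0   0   0   0   0   0   0   0
  1   0   0   0   0   0   0   0   0   0   0   0   2   2   2   2   2
  2   0   0   0   0   0   0   0   0   0   0   0   2   2  10  10  10
  3   0   0   0   0   0   0  11  11  11  11  11  11  11  11  11  11
  4   0   0   4   4   4   4  11  11  15  15  15  15  15  15  15  15
  5   0   0   4   4   7   7  11  11  15  15  18  18  22  22  22  22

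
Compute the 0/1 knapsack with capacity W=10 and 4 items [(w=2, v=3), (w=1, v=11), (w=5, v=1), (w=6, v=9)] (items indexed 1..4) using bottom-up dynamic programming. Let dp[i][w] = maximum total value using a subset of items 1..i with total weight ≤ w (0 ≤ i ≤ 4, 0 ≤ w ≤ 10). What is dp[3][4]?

14

i\w   0   1   2   3   4   5   6   7   8   9  10
  0   0   0   0   0   0   0   0   0   0   0   0
  1   0   0   3   3   3   3   3   3   3   3   3
  2   0  11  11  14  14  14  14  14  14  14  14
  3   0  11  11  14  14  14  14  14  15  15  15
  4   0  11  11  14  14  14  14  20  20  23  23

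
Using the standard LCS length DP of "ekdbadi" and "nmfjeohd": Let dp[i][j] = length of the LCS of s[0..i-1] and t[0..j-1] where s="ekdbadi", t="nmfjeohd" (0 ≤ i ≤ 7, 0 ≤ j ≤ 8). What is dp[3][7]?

   ''  n  m  f  j  e  o  h  d
''  0  0  0  0  0  0  0  0  0
 e  0  0  0  0  0  1  1  1  1
 k  0  0  0  0  0  1  1  1  1
 d  0  0  0  0  0  1  1  1  2
 b  0  0  0  0  0  1  1  1  2
 a  0  0  0  0  0  1  1  1  2
 d  0  0  0  0  0  1  1  1  2
 i  0  0  0  0  0  1  1  1  2

1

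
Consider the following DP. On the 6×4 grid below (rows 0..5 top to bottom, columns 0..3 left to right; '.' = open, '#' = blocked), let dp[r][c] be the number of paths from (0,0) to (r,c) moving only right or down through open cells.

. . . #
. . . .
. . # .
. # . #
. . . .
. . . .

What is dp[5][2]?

r\c   0   1   2   3
  0   1   1   1   0
  1   1   2   3   3
  2   1   3   0   3
  3   1   0   0   0
  4   1   1   1   1
  5   1   2   3   4

3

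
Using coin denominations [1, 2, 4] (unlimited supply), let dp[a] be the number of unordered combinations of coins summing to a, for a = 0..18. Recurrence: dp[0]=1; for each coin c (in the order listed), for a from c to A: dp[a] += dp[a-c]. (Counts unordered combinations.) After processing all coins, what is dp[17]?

25

after  coin     0     1     2     3     4     5     6     7     8     9    10    11    12    13    14    15    16    17    18
          1     1     1     1     1     1     1     1     1     1     1     1     1     1     1     1     1     1     1     1
          2     1     1     2     2     3     3     4     4     5     5     6     6     7     7     8     8     9     9    10
          4     1     1     2     2     4     4     6     6     9     9    12    12    16    16    20    20    25    25    30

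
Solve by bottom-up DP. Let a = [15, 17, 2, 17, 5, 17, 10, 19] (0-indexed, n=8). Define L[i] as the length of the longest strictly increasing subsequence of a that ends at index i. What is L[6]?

   i    0    1    2    3    4    5    6    7
a[i]   15   17    2   17    5   17   10   19
L[i]    1    2    1    2    2    3    3    4

3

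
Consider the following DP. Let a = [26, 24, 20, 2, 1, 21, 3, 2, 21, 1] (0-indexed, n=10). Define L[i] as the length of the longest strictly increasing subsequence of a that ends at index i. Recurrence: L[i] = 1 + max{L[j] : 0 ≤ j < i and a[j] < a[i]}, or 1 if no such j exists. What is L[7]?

2

   i    0    1    2    3    4    5    6    7    8    9
a[i]   26   24   20    2    1   21    3    2   21    1
L[i]    1    1    1    1    1    2    2    2    3    1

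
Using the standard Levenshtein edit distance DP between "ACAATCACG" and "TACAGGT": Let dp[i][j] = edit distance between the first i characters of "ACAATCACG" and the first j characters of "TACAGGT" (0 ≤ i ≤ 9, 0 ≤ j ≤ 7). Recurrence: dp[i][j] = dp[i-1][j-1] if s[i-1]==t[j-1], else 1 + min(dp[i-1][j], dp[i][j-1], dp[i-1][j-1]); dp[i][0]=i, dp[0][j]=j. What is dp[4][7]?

4

   ''  T  A  C  A  G  G  T
''  0  1  2  3  4  5  6  7
 A  1  1  1  2  3  4  5  6
 C  2  2  2  1  2  3  4  5
 A  3  3  2  2  1  2  3  4
 A  4  4  3  3  2  2  3  4
 T  5  4  4  4  3  3  3  3
 C  6  5  5  4  4  4  4  4
 A  7  6  5  5  4  5  5  5
 C  8  7  6  5  5  5  6  6
 G  9  8  7  6  6  5  5  6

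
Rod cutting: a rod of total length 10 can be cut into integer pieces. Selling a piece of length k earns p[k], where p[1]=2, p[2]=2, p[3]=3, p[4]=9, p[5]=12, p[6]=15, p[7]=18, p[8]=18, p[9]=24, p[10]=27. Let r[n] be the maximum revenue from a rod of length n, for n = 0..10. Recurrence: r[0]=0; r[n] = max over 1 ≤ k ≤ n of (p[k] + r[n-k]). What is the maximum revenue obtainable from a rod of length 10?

27

   n    0    1    2    3    4    5    6    7    8    9   10
r[n]    0    2    4    6    9   12   15   18   20   24   27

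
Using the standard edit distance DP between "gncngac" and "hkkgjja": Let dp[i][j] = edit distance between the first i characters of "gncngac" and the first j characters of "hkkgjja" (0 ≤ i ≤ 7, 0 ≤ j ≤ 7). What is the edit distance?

   ''  h  k  k  g  j  j  a
''  0  1  2  3  4  5  6  7
 g  1  1  2  3  3  4  5  6
 n  2  2  2  3  4  4  5  6
 c  3  3  3  3  4  5  5  6
 n  4  4  4  4  4  5  6  6
 g  5  5  5  5  4  5  6  7
 a  6  6  6  6  5  5  6  6
 c  7  7  7  7  6  6  6  7

7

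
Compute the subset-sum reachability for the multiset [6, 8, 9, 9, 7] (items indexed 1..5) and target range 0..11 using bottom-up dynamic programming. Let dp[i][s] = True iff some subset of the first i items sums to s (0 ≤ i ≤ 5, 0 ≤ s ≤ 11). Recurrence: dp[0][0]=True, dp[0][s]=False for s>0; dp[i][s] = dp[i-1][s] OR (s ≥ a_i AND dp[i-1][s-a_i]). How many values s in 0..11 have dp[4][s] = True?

i\s   0   1   2   3   4   5   6   7   8   9  10  11
  0   T   F   F   F   F   F   F   F   F   F   F   F
  1   T   F   F   F   F   F   T   F   F   F   F   F
  2   T   F   F   F   F   F   T   F   T   F   F   F
  3   T   F   F   F   F   F   T   F   T   T   F   F
  4   T   F   F   F   F   F   T   F   T   T   F   F
  5   T   F   F   F   F   F   T   T   T   T   F   F

4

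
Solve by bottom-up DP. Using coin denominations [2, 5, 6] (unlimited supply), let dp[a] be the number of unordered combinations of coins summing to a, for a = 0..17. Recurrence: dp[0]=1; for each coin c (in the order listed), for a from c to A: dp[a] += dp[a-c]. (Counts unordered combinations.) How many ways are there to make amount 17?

after  coin     0     1     2     3     4     5     6     7     8     9    10    11    12    13    14    15    16    17
          2     1     0     1     0     1     0     1     0     1     0     1     0     1     0     1     0     1     0
          5     1     0     1     0     1     1     1     1     1     1     2     1     2     1     2     2     2     2
          6     1     0     1     0     1     1     2     1     2     1     3     2     4     2     4     3     5     4

4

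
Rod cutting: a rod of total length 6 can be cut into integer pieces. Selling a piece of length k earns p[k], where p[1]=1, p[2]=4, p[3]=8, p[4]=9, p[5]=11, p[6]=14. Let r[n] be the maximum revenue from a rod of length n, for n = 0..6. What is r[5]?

   n    0    1    2    3    4    5    6
r[n]    0    1    4    8    9   12   16

12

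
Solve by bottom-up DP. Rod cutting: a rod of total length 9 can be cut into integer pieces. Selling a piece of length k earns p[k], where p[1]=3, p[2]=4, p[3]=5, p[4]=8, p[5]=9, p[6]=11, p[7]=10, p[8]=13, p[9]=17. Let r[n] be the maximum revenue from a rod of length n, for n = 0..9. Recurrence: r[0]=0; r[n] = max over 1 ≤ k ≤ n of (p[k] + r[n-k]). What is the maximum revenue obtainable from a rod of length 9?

27

   n    0    1    2    3    4    5    6    7    8    9
r[n]    0    3    6    9   12   15   18   21   24   27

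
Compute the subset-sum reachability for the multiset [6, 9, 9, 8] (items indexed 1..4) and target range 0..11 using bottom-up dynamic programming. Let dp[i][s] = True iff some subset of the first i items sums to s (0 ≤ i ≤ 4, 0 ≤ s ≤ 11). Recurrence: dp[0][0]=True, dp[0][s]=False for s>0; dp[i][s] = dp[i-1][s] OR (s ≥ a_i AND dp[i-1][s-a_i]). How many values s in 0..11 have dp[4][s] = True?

i\s   0   1   2   3   4   5   6   7   8   9  10  11
  0   T   F   F   F   F   F   F   F   F   F   F   F
  1   T   F   F   F   F   F   T   F   F   F   F   F
  2   T   F   F   F   F   F   T   F   F   T   F   F
  3   T   F   F   F   F   F   T   F   F   T   F   F
  4   T   F   F   F   F   F   T   F   T   T   F   F

4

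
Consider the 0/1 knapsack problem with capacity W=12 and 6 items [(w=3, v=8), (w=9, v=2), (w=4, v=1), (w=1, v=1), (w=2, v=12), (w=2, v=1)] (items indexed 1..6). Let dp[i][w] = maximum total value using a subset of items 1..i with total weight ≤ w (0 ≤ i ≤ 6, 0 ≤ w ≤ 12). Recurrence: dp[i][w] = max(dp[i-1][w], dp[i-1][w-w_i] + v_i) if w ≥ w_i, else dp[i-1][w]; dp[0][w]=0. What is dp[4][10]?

10

i\w   0   1   2   3   4   5   6   7   8   9  10  11  12
  0   0   0   0   0   0   0   0   0   0   0   0   0   0
  1   0   0   0   8   8   8   8   8   8   8   8   8   8
  2   0   0   0   8   8   8   8   8   8   8   8   8  10
  3   0   0   0   8   8   8   8   9   9   9   9   9  10
  4   0   1   1   8   9   9   9   9  10  10  10  10  10
  5   0   1  12  13  13  20  21  21  21  21  22  22  22
  6   0   1  12  13  13  20  21  21  22  22  22  22  23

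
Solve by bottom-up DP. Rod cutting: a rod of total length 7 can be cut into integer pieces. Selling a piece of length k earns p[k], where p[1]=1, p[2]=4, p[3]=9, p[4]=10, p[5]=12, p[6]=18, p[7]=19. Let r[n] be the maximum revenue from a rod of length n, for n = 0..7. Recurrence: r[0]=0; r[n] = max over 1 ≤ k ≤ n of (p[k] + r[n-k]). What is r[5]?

13

   n    0    1    2    3    4    5    6    7
r[n]    0    1    4    9   10   13   18   19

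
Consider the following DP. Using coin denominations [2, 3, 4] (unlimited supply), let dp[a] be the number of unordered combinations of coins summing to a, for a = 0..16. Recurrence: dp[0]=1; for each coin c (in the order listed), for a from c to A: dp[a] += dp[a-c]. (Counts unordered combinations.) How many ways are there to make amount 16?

after  coin     0     1     2     3     4     5     6     7     8     9    10    11    12    13    14    15    16
          2     1     0     1     0     1     0     1     0     1     0     1     0     1     0     1     0     1
          3     1     0     1     1     1     1     2     1     2     2     2     2     3     2     3     3     3
          4     1     0     1     1     2     1     3     2     4     3     5     4     7     5     8     7    10

10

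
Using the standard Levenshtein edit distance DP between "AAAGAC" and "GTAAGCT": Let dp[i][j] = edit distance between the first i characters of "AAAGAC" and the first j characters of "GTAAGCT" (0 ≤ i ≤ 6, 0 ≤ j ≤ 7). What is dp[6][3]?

   ''  G  T  A  A  G  C  T
''  0  1  2  3  4  5  6  7
 A  1  1  2  2  3  4  5  6
 A  2  2  2  2  2  3  4  5
 A  3  3  3  2  2  3  4  5
 G  4  3  4  3  3  2  3  4
 A  5  4  4  4  3  3  3  4
 C  6  5  5  5  4  4  3  4

5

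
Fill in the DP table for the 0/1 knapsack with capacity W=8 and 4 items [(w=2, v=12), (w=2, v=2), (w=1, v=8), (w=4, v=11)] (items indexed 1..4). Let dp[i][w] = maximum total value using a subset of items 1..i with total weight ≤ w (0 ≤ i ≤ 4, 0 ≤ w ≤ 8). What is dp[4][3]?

i\w   0   1   2   3   4   5   6   7   8
  0   0   0   0   0   0   0   0   0   0
  1   0   0  12  12  12  12  12  12  12
  2   0   0  12  12  14  14  14  14  14
  3   0   8  12  20  20  22  22  22  22
  4   0   8  12  20  20  22  23  31  31

20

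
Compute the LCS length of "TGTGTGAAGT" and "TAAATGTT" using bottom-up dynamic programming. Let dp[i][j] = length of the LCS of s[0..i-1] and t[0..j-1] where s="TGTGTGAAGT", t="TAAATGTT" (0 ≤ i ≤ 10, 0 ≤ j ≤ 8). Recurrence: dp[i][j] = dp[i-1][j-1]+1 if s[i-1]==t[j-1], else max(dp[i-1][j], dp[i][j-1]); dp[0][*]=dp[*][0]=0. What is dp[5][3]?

   ''  T  A  A  A  T  G  T  T
''  0  0  0  0  0  0  0  0  0
 T  0  1  1  1  1  1  1  1  1
 G  0  1  1  1  1  1  2  2  2
 T  0  1  1  1  1  2  2  3  3
 G  0  1  1  1  1  2  3  3  3
 T  0  1  1  1  1  2  3  4  4
 G  0  1  1  1  1  2  3  4  4
 A  0  1  2  2  2  2  3  4  4
 A  0  1  2  3  3  3  3  4  4
 G  0  1  2  3  3  3  4  4  4
 T  0  1  2  3  3  4  4  5  5

1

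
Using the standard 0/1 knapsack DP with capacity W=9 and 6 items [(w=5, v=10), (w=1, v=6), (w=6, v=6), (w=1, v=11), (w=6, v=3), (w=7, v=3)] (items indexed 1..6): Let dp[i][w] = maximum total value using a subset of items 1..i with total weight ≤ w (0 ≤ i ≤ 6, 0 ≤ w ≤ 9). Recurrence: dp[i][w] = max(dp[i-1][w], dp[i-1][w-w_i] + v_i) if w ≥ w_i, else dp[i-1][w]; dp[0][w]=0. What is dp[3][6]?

16

i\w   0   1   2   3   4   5   6   7   8   9
  0   0   0   0   0   0   0   0   0   0   0
  1   0   0   0   0   0  10  10  10  10  10
  2   0   6   6   6   6  10  16  16  16  16
  3   0   6   6   6   6  10  16  16  16  16
  4   0  11  17  17  17  17  21  27  27  27
  5   0  11  17  17  17  17  21  27  27  27
  6   0  11  17  17  17  17  21  27  27  27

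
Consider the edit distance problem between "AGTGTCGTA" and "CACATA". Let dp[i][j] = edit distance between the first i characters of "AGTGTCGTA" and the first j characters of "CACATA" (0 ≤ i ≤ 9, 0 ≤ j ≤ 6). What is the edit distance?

6

   ''  C  A  C  A  T  A
''  0  1  2  3  4  5  6
 A  1  1  1  2  3  4  5
 G  2  2  2  2  3  4  5
 T  3  3  3  3  3  3  4
 G  4  4  4  4  4  4  4
 T  5  5  5  5  5  4  5
 C  6  5  6  5  6  5  5
 G  7  6  6  6  6  6  6
 T  8  7  7  7  7  6  7
 A  9  8  7  8  7  7  6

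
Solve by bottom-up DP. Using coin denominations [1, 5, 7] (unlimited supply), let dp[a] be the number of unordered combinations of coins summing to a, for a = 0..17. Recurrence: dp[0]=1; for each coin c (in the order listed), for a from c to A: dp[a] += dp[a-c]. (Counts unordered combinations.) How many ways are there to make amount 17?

8

after  coin     0     1     2     3     4     5     6     7     8     9    10    11    12    13    14    15    16    17
          1     1     1     1     1     1     1     1     1     1     1     1     1     1     1     1     1     1     1
          5     1     1     1     1     1     2     2     2     2     2     3     3     3     3     3     4     4     4
          7     1     1     1     1     1     2     2     3     3     3     4     4     5     5     6     7     7     8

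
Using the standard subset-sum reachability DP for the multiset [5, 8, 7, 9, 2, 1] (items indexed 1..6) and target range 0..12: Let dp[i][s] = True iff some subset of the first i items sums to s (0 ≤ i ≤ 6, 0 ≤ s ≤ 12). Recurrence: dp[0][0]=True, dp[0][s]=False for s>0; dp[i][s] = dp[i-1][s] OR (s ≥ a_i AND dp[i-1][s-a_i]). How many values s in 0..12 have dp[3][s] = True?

5

i\s   0   1   2   3   4   5   6   7   8   9  10  11  12
  0   T   F   F   F   F   F   F   F   F   F   F   F   F
  1   T   F   F   F   F   T   F   F   F   F   F   F   F
  2   T   F   F   F   F   T   F   F   T   F   F   F   F
  3   T   F   F   F   F   T   F   T   T   F   F   F   T
  4   T   F   F   F   F   T   F   T   T   T   F   F   T
  5   T   F   T   F   F   T   F   T   T   T   T   T   T
  6   T   T   T   T   F   T   T   T   T   T   T   T   T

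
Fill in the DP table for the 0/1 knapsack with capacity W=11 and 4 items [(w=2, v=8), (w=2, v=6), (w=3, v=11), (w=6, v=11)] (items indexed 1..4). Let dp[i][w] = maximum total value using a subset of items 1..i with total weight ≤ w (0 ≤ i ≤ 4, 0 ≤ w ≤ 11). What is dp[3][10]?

i\w   0   1   2   3   4   5   6   7   8   9  10  11
  0   0   0   0   0   0   0   0   0   0   0   0   0
  1   0   0   8   8   8   8   8   8   8   8   8   8
  2   0   0   8   8  14  14  14  14  14  14  14  14
  3   0   0   8  11  14  19  19  25  25  25  25  25
  4   0   0   8  11  14  19  19  25  25  25  25  30

25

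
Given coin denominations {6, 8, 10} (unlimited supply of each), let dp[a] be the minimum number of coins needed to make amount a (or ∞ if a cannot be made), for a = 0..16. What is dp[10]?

 a  0  1  2  3  4  5  6  7  8  9 10 11 12 13 14 15 16
dp  0  -  -  -  -  -  1  -  1  -  1  -  2  -  2  -  2
(- denotes ∞ / unreachable)

1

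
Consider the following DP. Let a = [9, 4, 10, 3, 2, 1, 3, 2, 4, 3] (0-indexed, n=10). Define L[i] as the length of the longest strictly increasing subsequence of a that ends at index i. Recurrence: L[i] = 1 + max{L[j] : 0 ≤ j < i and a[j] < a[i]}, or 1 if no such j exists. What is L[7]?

2

   i    0    1    2    3    4    5    6    7    8    9
a[i]    9    4   10    3    2    1    3    2    4    3
L[i]    1    1    2    1    1    1    2    2    3    3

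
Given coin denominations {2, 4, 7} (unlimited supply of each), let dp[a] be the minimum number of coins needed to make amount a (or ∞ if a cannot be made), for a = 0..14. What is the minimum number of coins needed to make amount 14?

2

 a  0  1  2  3  4  5  6  7  8  9 10 11 12 13 14
dp  0  -  1  -  1  -  2  1  2  2  3  2  3  3  2
(- denotes ∞ / unreachable)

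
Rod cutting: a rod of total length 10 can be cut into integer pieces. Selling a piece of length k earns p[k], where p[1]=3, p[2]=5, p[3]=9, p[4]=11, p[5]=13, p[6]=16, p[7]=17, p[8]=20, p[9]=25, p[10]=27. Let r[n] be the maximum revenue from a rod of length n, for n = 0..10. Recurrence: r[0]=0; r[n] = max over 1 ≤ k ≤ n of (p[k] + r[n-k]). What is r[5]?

   n    0    1    2    3    4    5    6    7    8    9   10
r[n]    0    3    6    9   12   15   18   21   24   27   30

15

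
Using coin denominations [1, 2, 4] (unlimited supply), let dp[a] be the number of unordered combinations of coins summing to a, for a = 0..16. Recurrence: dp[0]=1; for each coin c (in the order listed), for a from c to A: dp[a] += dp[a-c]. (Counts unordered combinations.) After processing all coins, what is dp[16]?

after  coin     0     1     2     3     4     5     6     7     8     9    10    11    12    13    14    15    16
          1     1     1     1     1     1     1     1     1     1     1     1     1     1     1     1     1     1
          2     1     1     2     2     3     3     4     4     5     5     6     6     7     7     8     8     9
          4     1     1     2     2     4     4     6     6     9     9    12    12    16    16    20    20    25

25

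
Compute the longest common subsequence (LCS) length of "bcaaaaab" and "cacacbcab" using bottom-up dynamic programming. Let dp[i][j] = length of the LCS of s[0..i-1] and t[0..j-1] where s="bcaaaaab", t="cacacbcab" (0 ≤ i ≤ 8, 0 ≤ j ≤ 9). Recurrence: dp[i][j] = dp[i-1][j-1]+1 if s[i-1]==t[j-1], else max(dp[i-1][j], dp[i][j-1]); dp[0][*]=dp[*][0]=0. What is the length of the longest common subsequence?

   ''  c  a  c  a  c  b  c  a  b
''  0  0  0  0  0  0  0  0  0  0
 b  0  0  0  0  0  0  1  1  1  1
 c  0  1  1  1  1  1  1  2  2  2
 a  0  1  2  2  2  2  2  2  3  3
 a  0  1  2  2  3  3  3  3  3  3
 a  0  1  2  2  3  3  3  3  4  4
 a  0  1  2  2  3  3  3  3  4  4
 a  0  1  2  2  3  3  3  3  4  4
 b  0  1  2  2  3  3  4  4  4  5

5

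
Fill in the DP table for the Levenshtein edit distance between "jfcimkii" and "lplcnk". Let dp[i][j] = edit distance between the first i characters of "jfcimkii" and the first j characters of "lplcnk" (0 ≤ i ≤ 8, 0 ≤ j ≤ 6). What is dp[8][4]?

   ''  l  p  l  c  n  k
''  0  1  2  3  4  5  6
 j  1  1  2  3  4  5  6
 f  2  2  2  3  4  5  6
 c  3  3  3  3  3  4  5
 i  4  4  4  4  4  4  5
 m  5  5  5  5  5  5  5
 k  6  6  6  6  6  6  5
 i  7  7  7  7  7  7  6
 i  8  8  8  8  8  8  7

8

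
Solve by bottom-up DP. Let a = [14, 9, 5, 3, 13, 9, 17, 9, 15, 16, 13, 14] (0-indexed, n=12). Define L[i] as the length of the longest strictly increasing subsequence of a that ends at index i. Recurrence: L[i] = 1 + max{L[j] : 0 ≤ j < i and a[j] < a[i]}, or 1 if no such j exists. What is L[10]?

3

   i    0    1    2    3    4    5    6    7    8    9   10   11
a[i]   14    9    5    3   13    9   17    9   15   16   13   14
L[i]    1    1    1    1    2    2    3    2    3    4    3    4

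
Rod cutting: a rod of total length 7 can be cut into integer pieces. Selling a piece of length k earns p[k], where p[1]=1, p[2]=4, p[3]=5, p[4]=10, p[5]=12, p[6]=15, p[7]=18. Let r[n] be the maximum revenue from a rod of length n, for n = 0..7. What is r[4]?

10

   n    0    1    2    3    4    5    6    7
r[n]    0    1    4    5   10   12   15   18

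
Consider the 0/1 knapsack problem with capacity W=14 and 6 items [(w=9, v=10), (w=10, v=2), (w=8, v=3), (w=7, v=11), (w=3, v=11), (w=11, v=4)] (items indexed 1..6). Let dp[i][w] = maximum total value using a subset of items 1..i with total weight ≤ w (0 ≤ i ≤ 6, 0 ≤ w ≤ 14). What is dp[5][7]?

11

i\w   0   1   2   3   4   5   6   7   8   9  10  11  12  13  14
  0   0   0   0   0   0   0   0   0   0   0   0   0   0   0   0
  1   0   0   0   0   0   0   0   0   0  10  10  10  10  10  10
  2   0   0   0   0   0   0   0   0   0  10  10  10  10  10  10
  3   0   0   0   0   0   0   0   0   3  10  10  10  10  10  10
  4   0   0   0   0   0   0   0  11  11  11  11  11  11  11  11
  5   0   0   0  11  11  11  11  11  11  11  22  22  22  22  22
  6   0   0   0  11  11  11  11  11  11  11  22  22  22  22  22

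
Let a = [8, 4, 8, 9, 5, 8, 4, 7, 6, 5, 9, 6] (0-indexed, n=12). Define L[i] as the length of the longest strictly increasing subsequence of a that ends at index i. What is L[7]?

   i    0    1    2    3    4    5    6    7    8    9   10   11
a[i]    8    4    8    9    5    8    4    7    6    5    9    6
L[i]    1    1    2    3    2    3    1    3    3    2    4    3

3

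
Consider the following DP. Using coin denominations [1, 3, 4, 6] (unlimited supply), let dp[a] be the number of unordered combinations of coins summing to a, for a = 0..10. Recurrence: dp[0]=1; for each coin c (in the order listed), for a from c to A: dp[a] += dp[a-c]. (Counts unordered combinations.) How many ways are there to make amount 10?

11

after  coin     0     1     2     3     4     5     6     7     8     9    10
          1     1     1     1     1     1     1     1     1     1     1     1
          3     1     1     1     2     2     2     3     3     3     4     4
          4     1     1     1     2     3     3     4     5     6     7     8
          6     1     1     1     2     3     3     5     6     7     9    11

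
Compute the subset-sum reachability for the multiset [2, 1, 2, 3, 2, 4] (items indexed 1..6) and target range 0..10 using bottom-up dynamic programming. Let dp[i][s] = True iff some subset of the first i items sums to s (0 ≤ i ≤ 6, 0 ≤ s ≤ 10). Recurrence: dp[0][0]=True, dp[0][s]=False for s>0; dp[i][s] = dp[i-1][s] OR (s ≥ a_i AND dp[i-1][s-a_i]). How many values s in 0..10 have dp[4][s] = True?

9

i\s   0   1   2   3   4   5   6   7   8   9  10
  0   T   F   F   F   F   F   F   F   F   F   F
  1   T   F   T   F   F   F   F   F   F   F   F
  2   T   T   T   T   F   F   F   F   F   F   F
  3   T   T   T   T   T   T   F   F   F   F   F
  4   T   T   T   T   T   T   T   T   T   F   F
  5   T   T   T   T   T   T   T   T   T   T   T
  6   T   T   T   T   T   T   T   T   T   T   T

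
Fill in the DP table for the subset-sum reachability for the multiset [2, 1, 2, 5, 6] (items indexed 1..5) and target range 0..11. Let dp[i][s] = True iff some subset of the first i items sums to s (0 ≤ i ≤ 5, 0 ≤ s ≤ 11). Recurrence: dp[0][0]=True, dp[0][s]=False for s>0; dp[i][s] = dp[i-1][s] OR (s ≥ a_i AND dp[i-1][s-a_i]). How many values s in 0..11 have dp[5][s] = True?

i\s   0   1   2   3   4   5   6   7   8   9  10  11
  0   T   F   F   F   F   F   F   F   F   F   F   F
  1   T   F   T   F   F   F   F   F   F   F   F   F
  2   T   T   T   T   F   F   F   F   F   F   F   F
  3   T   T   T   T   T   T   F   F   F   F   F   F
  4   T   T   T   T   T   T   T   T   T   T   T   F
  5   T   T   T   T   T   T   T   T   T   T   T   T

12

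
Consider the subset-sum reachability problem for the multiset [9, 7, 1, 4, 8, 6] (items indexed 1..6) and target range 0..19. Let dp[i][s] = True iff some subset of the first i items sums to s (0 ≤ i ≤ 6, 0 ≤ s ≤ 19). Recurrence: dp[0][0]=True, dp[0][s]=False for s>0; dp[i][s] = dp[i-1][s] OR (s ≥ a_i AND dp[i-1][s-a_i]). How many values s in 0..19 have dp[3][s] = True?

8

i\s   0   1   2   3   4   5   6   7   8   9  10  11  12  13  14  15  16  17  18  19
  0   T   F   F   F   F   F   F   F   F   F   F   F   F   F   F   F   F   F   F   F
  1   T   F   F   F   F   F   F   F   F   T   F   F   F   F   F   F   F   F   F   F
  2   T   F   F   F   F   F   F   T   F   T   F   F   F   F   F   F   T   F   F   F
  3   T   T   F   F   F   F   F   T   T   T   T   F   F   F   F   F   T   T   F   F
  4   T   T   F   F   T   T   F   T   T   T   T   T   T   T   T   F   T   T   F   F
  5   T   T   F   F   T   T   F   T   T   T   T   T   T   T   T   T   T   T   T   T
  6   T   T   F   F   T   T   T   T   T   T   T   T   T   T   T   T   T   T   T   T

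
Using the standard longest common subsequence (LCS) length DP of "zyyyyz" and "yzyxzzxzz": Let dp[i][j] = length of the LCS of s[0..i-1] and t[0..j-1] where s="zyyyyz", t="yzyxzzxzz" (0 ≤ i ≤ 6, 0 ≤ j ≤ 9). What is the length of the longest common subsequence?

   ''  y  z  y  x  z  z  x  z  z
''  0  0  0  0  0  0  0  0  0  0
 z  0  0  1  1  1  1  1  1  1  1
 y  0  1  1  2  2  2  2  2  2  2
 y  0  1  1  2  2  2  2  2  2  2
 y  0  1  1  2  2  2  2  2  2  2
 y  0  1  1  2  2  2  2  2  2  2
 z  0  1  2  2  2  3  3  3  3  3

3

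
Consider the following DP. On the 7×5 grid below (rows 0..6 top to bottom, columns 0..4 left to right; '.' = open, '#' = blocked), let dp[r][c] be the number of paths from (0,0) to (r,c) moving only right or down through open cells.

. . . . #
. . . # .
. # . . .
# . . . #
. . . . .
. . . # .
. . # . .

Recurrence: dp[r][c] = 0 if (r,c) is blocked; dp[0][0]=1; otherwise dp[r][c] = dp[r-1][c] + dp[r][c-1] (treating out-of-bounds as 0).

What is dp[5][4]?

9

r\c   0   1   2   3   4
  0   1   1   1   1   0
  1   1   2   3   0   0
  2   1   0   3   3   3
  3   0   0   3   6   0
  4   0   0   3   9   9
  5   0   0   3   0   9
  6   0   0   0   0   9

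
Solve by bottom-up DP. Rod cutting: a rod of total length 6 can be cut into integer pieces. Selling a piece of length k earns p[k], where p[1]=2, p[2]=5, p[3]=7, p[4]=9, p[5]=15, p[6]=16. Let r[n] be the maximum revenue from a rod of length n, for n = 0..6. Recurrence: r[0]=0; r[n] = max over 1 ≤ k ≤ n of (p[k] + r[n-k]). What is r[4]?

   n    0    1    2    3    4    5    6
r[n]    0    2    5    7   10   15   17

10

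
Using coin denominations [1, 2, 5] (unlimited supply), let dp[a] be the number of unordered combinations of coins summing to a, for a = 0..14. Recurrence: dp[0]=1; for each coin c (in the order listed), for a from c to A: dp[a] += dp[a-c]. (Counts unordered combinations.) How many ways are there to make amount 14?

after  coin     0     1     2     3     4     5     6     7     8     9    10    11    12    13    14
          1     1     1     1     1     1     1     1     1     1     1     1     1     1     1     1
          2     1     1     2     2     3     3     4     4     5     5     6     6     7     7     8
          5     1     1     2     2     3     4     5     6     7     8    10    11    13    14    16

16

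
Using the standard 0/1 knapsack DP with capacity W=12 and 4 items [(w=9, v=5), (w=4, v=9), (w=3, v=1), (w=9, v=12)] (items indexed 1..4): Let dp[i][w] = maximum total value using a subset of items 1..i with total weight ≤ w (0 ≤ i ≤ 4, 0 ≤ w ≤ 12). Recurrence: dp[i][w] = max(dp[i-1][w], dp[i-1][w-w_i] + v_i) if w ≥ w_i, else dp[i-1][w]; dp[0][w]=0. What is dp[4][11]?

i\w   0   1   2   3   4   5   6   7   8   9  10  11  12
  0   0   0   0   0   0   0   0   0   0   0   0   0   0
  1   0   0   0   0   0   0   0   0   0   5   5   5   5
  2   0   0   0   0   9   9   9   9   9   9   9   9   9
  3   0   0   0   1   9   9   9  10  10  10  10  10  10
  4   0   0   0   1   9   9   9  10  10  12  12  12  13

12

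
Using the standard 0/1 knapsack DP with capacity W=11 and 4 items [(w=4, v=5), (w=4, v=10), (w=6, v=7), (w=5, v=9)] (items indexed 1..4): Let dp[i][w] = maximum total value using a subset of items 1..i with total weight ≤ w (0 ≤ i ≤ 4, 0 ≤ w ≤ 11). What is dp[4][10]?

19

i\w   0   1   2   3   4   5   6   7   8   9  10  11
  0   0   0   0   0   0   0   0   0   0   0   0   0
  1   0   0   0   0   5   5   5   5   5   5   5   5
  2   0   0   0   0  10  10  10  10  15  15  15  15
  3   0   0   0   0  10  10  10  10  15  15  17  17
  4   0   0   0   0  10  10  10  10  15  19  19  19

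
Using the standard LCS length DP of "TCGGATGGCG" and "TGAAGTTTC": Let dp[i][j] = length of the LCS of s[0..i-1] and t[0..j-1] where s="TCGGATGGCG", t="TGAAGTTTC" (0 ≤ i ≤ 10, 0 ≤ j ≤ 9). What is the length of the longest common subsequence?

5

   ''  T  G  A  A  G  T  T  T  C
''  0  0  0  0  0  0  0  0  0  0
 T  0  1  1  1  1  1  1  1  1  1
 C  0  1  1  1  1  1  1  1  1  2
 G  0  1  2  2  2  2  2  2  2  2
 G  0  1  2  2  2  3  3  3  3  3
 A  0  1  2  3  3  3  3  3  3  3
 T  0  1  2  3  3  3  4  4  4  4
 G  0  1  2  3  3  4  4  4  4  4
 G  0  1  2  3  3  4  4  4  4  4
 C  0  1  2  3  3  4  4  4  4  5
 G  0  1  2  3  3  4  4  4  4  5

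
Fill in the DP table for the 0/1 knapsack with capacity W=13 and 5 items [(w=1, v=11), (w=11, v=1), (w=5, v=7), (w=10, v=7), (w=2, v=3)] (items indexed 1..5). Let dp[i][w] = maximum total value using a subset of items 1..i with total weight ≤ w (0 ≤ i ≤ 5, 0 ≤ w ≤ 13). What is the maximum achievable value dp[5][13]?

21

i\w   0   1   2   3   4   5   6   7   8   9  10  11  12  13
  0   0   0   0   0   0   0   0   0   0   0   0   0   0   0
  1   0  11  11  11  11  11  11  11  11  11  11  11  11  11
  2   0  11  11  11  11  11  11  11  11  11  11  11  12  12
  3   0  11  11  11  11  11  18  18  18  18  18  18  18  18
  4   0  11  11  11  11  11  18  18  18  18  18  18  18  18
  5   0  11  11  14  14  14  18  18  21  21  21  21  21  21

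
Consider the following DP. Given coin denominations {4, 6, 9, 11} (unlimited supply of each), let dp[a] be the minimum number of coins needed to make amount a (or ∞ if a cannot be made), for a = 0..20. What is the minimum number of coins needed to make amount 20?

2

 a  0  1  2  3  4  5  6  7  8  9 10 11 12 13 14 15 16 17 18 19 20
dp  0  -  -  -  1  -  1  -  2  1  2  1  2  2  3  2  3  2  2  3  2
(- denotes ∞ / unreachable)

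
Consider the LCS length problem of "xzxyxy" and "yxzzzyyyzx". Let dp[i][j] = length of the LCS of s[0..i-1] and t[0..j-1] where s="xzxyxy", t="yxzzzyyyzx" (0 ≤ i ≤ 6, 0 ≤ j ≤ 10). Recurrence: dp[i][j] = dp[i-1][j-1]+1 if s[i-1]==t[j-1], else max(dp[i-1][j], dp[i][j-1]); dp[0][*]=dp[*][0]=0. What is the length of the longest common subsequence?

4

   ''  y  x  z  z  z  y  y  y  z  x
''  0  0  0  0  0  0  0  0  0  0  0
 x  0  0  1  1  1  1  1  1  1  1  1
 z  0  0  1  2  2  2  2  2  2  2  2
 x  0  0  1  2  2  2  2  2  2  2  3
 y  0  1  1  2  2  2  3  3  3  3  3
 x  0  1  2  2  2  2  3  3  3  3  4
 y  0  1  2  2  2  2  3  4  4  4  4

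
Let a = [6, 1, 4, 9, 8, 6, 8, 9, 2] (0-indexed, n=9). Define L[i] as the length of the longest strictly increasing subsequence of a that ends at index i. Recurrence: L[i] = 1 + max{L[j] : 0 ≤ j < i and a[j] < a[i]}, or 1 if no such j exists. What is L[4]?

   i    0    1    2    3    4    5    6    7    8
a[i]    6    1    4    9    8    6    8    9    2
L[i]    1    1    2    3    3    3    4    5    2

3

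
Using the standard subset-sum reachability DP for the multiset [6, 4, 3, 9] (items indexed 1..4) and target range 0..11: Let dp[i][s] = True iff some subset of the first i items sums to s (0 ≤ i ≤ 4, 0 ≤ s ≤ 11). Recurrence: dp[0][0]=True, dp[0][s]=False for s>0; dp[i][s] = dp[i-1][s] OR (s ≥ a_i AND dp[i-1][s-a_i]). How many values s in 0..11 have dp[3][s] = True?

7

i\s   0   1   2   3   4   5   6   7   8   9  10  11
  0   T   F   F   F   F   F   F   F   F   F   F   F
  1   T   F   F   F   F   F   T   F   F   F   F   F
  2   T   F   F   F   T   F   T   F   F   F   T   F
  3   T   F   F   T   T   F   T   T   F   T   T   F
  4   T   F   F   T   T   F   T   T   F   T   T   F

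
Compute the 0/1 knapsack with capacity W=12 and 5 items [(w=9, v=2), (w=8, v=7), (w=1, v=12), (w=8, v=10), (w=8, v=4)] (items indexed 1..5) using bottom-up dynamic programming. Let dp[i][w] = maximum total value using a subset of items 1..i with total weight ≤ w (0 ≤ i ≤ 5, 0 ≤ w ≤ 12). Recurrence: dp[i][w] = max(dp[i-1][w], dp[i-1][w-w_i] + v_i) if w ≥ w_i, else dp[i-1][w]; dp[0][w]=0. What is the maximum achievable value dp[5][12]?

22

i\w   0   1   2   3   4   5   6   7   8   9  10  11  12
  0   0   0   0   0   0   0   0   0   0   0   0   0   0
  1   0   0   0   0   0   0   0   0   0   2   2   2   2
  2   0   0   0   0   0   0   0   0   7   7   7   7   7
  3   0  12  12  12  12  12  12  12  12  19  19  19  19
  4   0  12  12  12  12  12  12  12  12  22  22  22  22
  5   0  12  12  12  12  12  12  12  12  22  22  22  22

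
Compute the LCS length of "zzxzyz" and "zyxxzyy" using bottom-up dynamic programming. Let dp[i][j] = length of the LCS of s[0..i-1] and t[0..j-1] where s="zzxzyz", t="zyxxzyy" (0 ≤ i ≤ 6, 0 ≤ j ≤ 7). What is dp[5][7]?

   ''  z  y  x  x  z  y  y
''  0  0  0  0  0  0  0  0
 z  0  1  1  1  1  1  1  1
 z  0  1  1  1  1  2  2  2
 x  0  1  1  2  2  2  2  2
 z  0  1  1  2  2  3  3  3
 y  0  1  2  2  2  3  4  4
 z  0  1  2  2  2  3  4  4

4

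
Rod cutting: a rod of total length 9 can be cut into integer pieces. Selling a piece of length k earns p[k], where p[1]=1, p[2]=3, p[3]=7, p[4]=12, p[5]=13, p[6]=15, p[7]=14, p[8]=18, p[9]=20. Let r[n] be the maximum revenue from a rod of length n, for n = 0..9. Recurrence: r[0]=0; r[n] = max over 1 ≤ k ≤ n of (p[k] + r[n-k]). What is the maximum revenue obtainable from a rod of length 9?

   n    0    1    2    3    4    5    6    7    8    9
r[n]    0    1    3    7   12   13   15   19   24   25

25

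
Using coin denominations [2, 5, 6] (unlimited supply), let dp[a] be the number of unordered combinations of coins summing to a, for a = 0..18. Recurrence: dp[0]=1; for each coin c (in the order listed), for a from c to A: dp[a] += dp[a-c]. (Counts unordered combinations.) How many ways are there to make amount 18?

after  coin     0     1     2     3     4     5     6     7     8     9    10    11    12    13    14    15    16    17    18
          2     1     0     1     0     1     0     1     0     1     0     1     0     1     0     1     0     1     0     1
          5     1     0     1     0     1     1     1     1     1     1     2     1     2     1     2     2     2     2     2
          6     1     0     1     0     1     1     2     1     2     1     3     2     4     2     4     3     5     4     6

6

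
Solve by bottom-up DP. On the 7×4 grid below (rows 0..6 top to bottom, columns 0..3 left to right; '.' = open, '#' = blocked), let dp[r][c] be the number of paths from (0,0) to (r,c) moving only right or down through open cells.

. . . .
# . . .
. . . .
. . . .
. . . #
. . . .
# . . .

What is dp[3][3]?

r\c   0   1   2   3
  0   1   1   1   1
  1   0   1   2   3
  2   0   1   3   6
  3   0   1   4  10
  4   0   1   5   0
  5   0   1   6   6
  6   0   1   7  13

10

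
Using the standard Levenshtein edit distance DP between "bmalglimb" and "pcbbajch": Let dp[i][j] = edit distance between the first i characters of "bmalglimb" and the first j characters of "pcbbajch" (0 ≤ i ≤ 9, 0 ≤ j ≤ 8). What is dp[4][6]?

   ''  p  c  b  b  a  j  c  h
''  0  1  2  3  4  5  6  7  8
 b  1  1  2  2  3  4  5  6  7
 m  2  2  2  3  3  4  5  6  7
 a  3  3  3  3  4  3  4  5  6
 l  4  4  4  4  4  4  4  5  6
 g  5  5  5  5  5  5  5  5  6
 l  6  6  6  6  6  6  6  6  6
 i  7  7  7  7  7  7  7  7  7
 m  8  8  8  8  8  8  8  8  8
 b  9  9  9  8  8  9  9  9  9

4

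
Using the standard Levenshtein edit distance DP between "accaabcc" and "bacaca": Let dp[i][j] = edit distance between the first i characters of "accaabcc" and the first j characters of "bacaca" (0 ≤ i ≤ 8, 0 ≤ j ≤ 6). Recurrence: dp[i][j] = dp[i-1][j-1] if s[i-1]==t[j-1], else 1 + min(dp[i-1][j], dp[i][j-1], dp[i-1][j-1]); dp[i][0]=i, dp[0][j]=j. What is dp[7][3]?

   ''  b  a  c  a  c  a
''  0  1  2  3  4  5  6
 a  1  1  1  2  3  4  5
 c  2  2  2  1  2  3  4
 c  3  3  3  2  2  2  3
 a  4  4  3  3  2  3  2
 a  5  5  4  4  3  3  3
 b  6  5  5  5  4  4  4
 c  7  6  6  5  5  4  5
 c  8  7  7  6  6  5  5

5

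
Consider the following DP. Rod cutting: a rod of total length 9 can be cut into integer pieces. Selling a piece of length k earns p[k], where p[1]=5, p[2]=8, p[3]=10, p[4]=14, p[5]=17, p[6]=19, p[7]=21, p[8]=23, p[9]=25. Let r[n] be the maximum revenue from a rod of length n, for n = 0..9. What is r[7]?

35

   n    0    1    2    3    4    5    6    7    8    9
r[n]    0    5   10   15   20   25   30   35   40   45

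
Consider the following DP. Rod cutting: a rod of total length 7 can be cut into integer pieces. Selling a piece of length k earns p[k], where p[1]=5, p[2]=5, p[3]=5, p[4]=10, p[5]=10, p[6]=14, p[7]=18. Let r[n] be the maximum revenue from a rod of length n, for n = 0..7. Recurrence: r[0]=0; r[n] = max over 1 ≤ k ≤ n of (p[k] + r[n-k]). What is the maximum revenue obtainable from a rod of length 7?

35

   n    0    1    2    3    4    5    6    7
r[n]    0    5   10   15   20   25   30   35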